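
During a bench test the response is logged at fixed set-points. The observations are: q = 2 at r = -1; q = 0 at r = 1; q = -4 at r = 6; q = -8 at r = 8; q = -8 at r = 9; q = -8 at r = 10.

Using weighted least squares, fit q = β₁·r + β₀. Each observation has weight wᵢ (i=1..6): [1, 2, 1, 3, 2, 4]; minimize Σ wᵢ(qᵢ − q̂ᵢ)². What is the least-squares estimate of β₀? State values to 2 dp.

From the data, Σwᵢ·r·r = 793, Σwᵢ·r = 89, Σwᵢ·1 = 13.
And Σwᵢ·r·q = -682, Σwᵢ·q = -74.
Determinant 793·13 − 89² = 2388.
β₁ = ((-682)·13 − 89·(-74))/2388 = -190/199; β₀ = (793·(-74) − 89·(-682))/2388 = 168/199.

β₀ = 0.84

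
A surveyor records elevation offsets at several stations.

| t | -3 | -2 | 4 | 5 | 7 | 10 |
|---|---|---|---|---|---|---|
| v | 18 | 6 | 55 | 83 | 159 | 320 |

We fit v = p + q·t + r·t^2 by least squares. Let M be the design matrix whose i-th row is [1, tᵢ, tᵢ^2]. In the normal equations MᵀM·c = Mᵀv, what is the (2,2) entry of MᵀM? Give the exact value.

Row 2 ↔ basis t, column 2 ↔ basis t, so (MᵀM)_{2,2} = Σᵢ (t)·(t) = (-3)·(-3) + (-2)·(-2) + (4)·(4) + (5)·(5) + (7)·(7) + (10)·(10) = 203.

203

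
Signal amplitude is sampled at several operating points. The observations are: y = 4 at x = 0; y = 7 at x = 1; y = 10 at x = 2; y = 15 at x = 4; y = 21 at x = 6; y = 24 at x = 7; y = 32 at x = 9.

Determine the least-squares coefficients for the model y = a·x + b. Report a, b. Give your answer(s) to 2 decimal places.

a = 3.00, b = 3.70

Normal-equation sums: Σx·x = 187, Σx = 29, Σ1 = 7.
Moment sums: Σx·y = 669, Σy = 113.
So MᵀM·[a, b]ᵀ = Mᵀy: [[187, 29]; [29, 7]]·[a, b]ᵀ = [669, 113]ᵀ.
Determinant 187·7 − 29² = 468.
a = (669·7 − 29·113)/468 = 703/234; b = (187·113 − 29·669)/468 = 865/234.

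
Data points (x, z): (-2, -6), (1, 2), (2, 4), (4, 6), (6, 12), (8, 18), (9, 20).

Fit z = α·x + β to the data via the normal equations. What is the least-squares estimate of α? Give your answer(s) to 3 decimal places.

α = 2.319

Forming MᵀM = [[206, 28]; [28, 7]] and Mᵀz = [442, 56]ᵀ gives MᵀM·[α, β]ᵀ = Mᵀz.
Δ = 206·7 − 28² = 658.
α = (442·7 − 28·56)/658 = 109/47; β = (206·56 − 28·442)/658 = -60/47.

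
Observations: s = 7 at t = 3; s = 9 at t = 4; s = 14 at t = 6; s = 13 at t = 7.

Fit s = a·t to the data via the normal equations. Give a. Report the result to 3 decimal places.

Compute the Gram sums: Σt·t = 110.
For Aᵀs: Σt·s = 232.
AᵀA·[a]ᵀ = Aᵀs becomes [[110]]·[a]ᵀ = [232]ᵀ.
Hence a = 232 / 110 ≈ 2.10909.

a = 2.109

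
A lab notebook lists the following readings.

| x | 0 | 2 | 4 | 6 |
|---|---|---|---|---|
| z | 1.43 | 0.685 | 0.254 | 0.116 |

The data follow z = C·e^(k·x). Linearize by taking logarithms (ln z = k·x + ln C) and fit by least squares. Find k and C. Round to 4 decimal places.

Linearized form: ln z = k·x + ln C. From the 4 transformed points,
Σx = 12.0000, Σ(x)² = 56.0000, Σln z = -3.5452, Σx·ln z = -19.1633.
Normal system: [[56.0000, 12.0000]; [12.0000, 4]]·[k, ln C]ᵀ = [-19.1633, -3.5452]ᵀ.
Solving (det = 80.0000): k = -0.42638, ln C = 0.39283, so C = exp(0.39283) = 1.48116.

k = -0.4264, C = 1.4812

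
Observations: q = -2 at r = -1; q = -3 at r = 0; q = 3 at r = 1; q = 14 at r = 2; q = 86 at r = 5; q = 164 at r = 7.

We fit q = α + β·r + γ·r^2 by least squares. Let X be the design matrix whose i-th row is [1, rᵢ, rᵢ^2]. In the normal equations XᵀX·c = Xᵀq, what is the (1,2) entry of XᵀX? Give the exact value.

14

Row 1 ↔ basis 1, column 2 ↔ basis r, so (XᵀX)_{1,2} = Σᵢ r = (1)·(-1) + (1)·(0) + (1)·(1) + (1)·(2) + (1)·(5) + (1)·(7) = 14.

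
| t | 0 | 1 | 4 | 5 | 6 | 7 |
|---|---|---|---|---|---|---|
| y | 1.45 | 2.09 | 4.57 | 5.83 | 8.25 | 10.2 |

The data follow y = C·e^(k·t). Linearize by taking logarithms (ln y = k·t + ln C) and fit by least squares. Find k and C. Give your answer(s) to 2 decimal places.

Let Y = ln y. Fitting Y = k·t + ln C by least squares:
Σt = 23.0000, Σ(t)² = 127.0000, Σln y = 8.8239, Σt·ln y = 44.5483.
Equations: 127.0000·k + 23.0000·ln C = 44.5483;  23.0000·k + 6·ln C = 8.8239.
Solving (det = 233.0000): k = 0.27614, ln C = 0.41210, so C = exp(0.41210) = 1.50999.

k = 0.28, C = 1.51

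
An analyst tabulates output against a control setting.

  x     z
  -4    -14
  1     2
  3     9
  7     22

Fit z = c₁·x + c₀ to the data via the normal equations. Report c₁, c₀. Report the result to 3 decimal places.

Sums needed: Σx·x = 75, Σx = 7, Σ1 = 4.
Moment sums: Σx·z = 239, Σz = 19.
det = 75·4 − 7² = 251.
c₁ = (239·4 − 7·19)/251 = 823/251; c₀ = (75·19 − 7·239)/251 = -248/251.

c₁ = 3.279, c₀ = -0.988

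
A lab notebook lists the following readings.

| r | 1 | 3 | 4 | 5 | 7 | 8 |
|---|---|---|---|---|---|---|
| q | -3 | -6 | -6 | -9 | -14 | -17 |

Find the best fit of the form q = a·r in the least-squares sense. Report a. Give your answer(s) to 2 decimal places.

a = -1.98

Setting ∂/∂a … = 0 gives: 164·a = -324.
(Σr·r = 164, Σr·q = -324.)
Hence a = -324 / 164 ≈ -1.97561.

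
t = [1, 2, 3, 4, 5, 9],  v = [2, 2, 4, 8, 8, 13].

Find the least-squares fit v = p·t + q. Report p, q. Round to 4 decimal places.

p = 1.4750, q = 0.2667

Normal-equation sums: Σt·t = 136, Σt = 24, Σ1 = 6.
Moment sums: Σt·v = 207, Σv = 37.
So XᵀX·[p, q]ᵀ = Xᵀv: [[136, 24]; [24, 6]]·[p, q]ᵀ = [207, 37]ᵀ.
det = 136·6 − 24² = 240.
p = (207·6 − 24·37)/240 = 59/40; q = (136·37 − 24·207)/240 = 4/15.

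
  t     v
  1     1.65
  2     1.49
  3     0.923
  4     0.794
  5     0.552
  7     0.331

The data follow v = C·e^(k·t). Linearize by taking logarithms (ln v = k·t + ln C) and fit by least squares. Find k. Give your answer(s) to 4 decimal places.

k = -0.2786

With ln vᵢ as the transformed response and tᵢ as the regressor:
XᵀX = [[104.0000, 22.0000]; [22.0000, 6]], rhs = [-10.5752, -1.1111]ᵀ  (here Σt = 22.0000, Σ(t)² = 104.0000, Σln v = -1.1111, Σt·ln v = -10.5752).
Δ = 104.0000·6 − (22.0000)² = 140.0000; k = (-10.5752·6 − 22.0000·-1.1111)/140.0000 = -0.27862, ln C = (104.0000·-1.1111 − 22.0000·-10.5752)/140.0000 = 0.83644.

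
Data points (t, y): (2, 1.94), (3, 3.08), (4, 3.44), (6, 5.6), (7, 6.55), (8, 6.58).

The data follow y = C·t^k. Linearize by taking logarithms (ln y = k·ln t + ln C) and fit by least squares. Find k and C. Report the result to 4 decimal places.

Let Y = ln y. Fitting Y = k·ln t + ln C by least squares:
XᵀX = [[14.9303, 8.9952]; [8.9952, 6]], rhs = [14.0697, 8.5094]ᵀ  (here Σln t = 8.9952, Σ(ln t)² = 14.9303, Σln y = 8.5094, Σln t·ln y = 14.0697).
Δ = 14.9303·6 − (8.9952)² = 8.6686; k = (14.0697·6 − 8.9952·8.5094)/8.6686 = 0.90849, ln C = (14.9303·8.5094 − 8.9952·14.0697)/8.6686 = 0.05623, so C = exp(0.05623) = 1.05784.

k = 0.9085, C = 1.0578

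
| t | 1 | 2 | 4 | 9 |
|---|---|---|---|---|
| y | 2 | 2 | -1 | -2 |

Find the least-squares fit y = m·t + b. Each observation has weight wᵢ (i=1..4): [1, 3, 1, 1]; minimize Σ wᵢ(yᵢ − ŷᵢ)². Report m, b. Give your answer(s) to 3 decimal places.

The normal equations are: 110·m + 20·b = -8;  20·m + 6·b = 5.
(Σwᵢ·t·t = 110, Σwᵢ·t = 20, Σwᵢ·1 = 6, Σwᵢ·t·y = -8, Σwᵢ·y = 5.)
Determinant 110·6 − 20² = 260.
m = ((-8)·6 − 20·5)/260 = -37/65; b = (110·5 − 20·(-8))/260 = 71/26.

m = -0.569, b = 2.731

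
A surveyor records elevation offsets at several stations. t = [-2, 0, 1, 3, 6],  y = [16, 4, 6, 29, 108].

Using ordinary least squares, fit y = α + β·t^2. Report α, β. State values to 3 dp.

α = 3.640, β = 2.896

Compute the Gram sums: Σ1 = 5, Σt^2 = 50, Σt^2·t^2 = 1394.
Right-hand side: Σy = 163, Σt^2·y = 4219.
So AᵀA·[α, β]ᵀ = Aᵀy: [[5, 50]; [50, 1394]]·[α, β]ᵀ = [163, 4219]ᵀ.
Determinant 5·1394 − 50² = 4470.
α = (163·1394 − 50·4219)/4470 = 2712/745; β = (5·4219 − 50·163)/4470 = 863/298.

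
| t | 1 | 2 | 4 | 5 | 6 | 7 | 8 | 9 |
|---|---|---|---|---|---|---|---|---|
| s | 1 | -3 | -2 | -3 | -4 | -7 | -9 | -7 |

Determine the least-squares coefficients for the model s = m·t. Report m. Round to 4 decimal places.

m = -0.8551

AᵀA·[m]ᵀ = Aᵀs reads: 276·m = -236.
(Σt·t = 276, Σt·s = -236.)
m = (-236)/276 = -0.855072.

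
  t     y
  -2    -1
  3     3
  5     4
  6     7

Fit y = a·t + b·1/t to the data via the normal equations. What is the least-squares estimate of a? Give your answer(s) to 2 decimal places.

a = 1.11

The normal equations are: 74·a + 4·b = 73;  4·a + (193/450)·b = 52/15.
(Σt·t = 74, Σt·1/t = 4, Σ1/t·1/t = 193/450, Σt·y = 73, Σ1/t·y = 52/15.)
Eliminating b: (193/450)·(row 1) − 4·(row 2) gives (3541/225)·a = (193/450)·73 − 4·(52/15) = 7849/450, so a = 7849/7082.
Then b = ((52/15) − 4·(7849/7082))/(193/450) = -7980/3541.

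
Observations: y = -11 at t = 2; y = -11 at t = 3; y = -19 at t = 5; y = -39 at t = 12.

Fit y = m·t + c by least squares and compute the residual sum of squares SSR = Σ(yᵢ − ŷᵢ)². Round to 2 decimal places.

SSR = 4.59

Normal-equation sums: Σt·t = 182, Σt = 22, Σ1 = 4.
And Σt·y = -618, Σy = -80.
Determinant 182·4 − 22² = 244.
m = ((-618)·4 − 22·(-80))/244 = -178/61; c = (182·(-80) − 22·(-618))/244 = -241/61.
Residuals: -74/61, 104/61, -28/61, -2/61; SSR = 280/61.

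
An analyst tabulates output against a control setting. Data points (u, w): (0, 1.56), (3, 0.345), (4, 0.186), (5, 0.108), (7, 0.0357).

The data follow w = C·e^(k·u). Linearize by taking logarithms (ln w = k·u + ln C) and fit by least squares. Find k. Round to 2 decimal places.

k = -0.54

Let Y = ln w. Fitting Y = k·u + ln C by least squares:
Σu = 19.0000, Σ(u)² = 99.0000, Σln w = -7.8598, Σu·ln w = -44.3770.
Equations: 99.0000·k + 19.0000·ln C = -44.3770;  19.0000·k + 5·ln C = -7.8598.
Δ = 99.0000·5 − (19.0000)² = 134.0000; k = (-44.3770·5 − 19.0000·-7.8598)/134.0000 = -0.54142, ln C = (99.0000·-7.8598 − 19.0000·-44.3770)/134.0000 = 0.48542.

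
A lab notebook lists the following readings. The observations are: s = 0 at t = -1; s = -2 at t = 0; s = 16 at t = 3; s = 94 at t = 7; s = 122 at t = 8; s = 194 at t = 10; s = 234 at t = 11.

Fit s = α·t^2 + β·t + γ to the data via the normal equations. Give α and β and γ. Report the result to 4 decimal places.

With design matrix X, XᵀX = [[31220, 3212, 344]; [3212, 344, 38]; [344, 38, 7]] and Xᵀs = [60272, 6196, 658]ᵀ.
Row-reducing yields α = 69788/35763, β = 4/2751, γ = -22714/11921.

α = 1.9514, β = 0.0015, γ = -1.9054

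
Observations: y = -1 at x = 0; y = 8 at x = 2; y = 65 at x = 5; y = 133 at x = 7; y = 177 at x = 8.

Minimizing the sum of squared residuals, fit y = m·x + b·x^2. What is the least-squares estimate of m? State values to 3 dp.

m = -2.164

From the data, Σx·x = 142, Σx·x^2 = 988, Σx^2·x^2 = 7138.
Moment sums: Σx·y = 2688, Σx^2·y = 19502.
Determinant 142·7138 − 988² = 37452.
m = (2688·7138 − 988·19502)/37452 = -20258/9363; b = (142·19502 − 988·2688)/37452 = 28385/9363.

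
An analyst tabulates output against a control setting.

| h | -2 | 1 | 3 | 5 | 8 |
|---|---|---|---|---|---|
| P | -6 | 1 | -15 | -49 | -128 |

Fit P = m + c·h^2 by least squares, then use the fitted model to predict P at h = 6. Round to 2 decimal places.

XᵀX·[m, c]ᵀ = XᵀP reads: 5·m + 103·c = -197;  103·m + 4819·c = -9575.
(Σ1 = 5, Σh^2 = 103, Σh^2·h^2 = 4819, ΣP = -197, Σh^2·P = -9575.)
Eliminating c: 4819·(row 1) − 103·(row 2) gives 13486·m = 4819·(-197) − 103·(-9575) = 36882, so m = 18441/6743.
Then c = ((-9575) − 103·(18441/6743))/4819 = -13792/6743.
At h = 6: P̂ = (18441/6743)·(1) + (-13792/6743)·(36) = -43461/613.

P̂ = -70.90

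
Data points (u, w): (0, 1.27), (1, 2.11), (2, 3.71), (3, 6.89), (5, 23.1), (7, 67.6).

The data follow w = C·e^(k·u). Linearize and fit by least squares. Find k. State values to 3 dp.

k = 0.577

Let Y = ln w. Fitting Y = k·u + ln C by least squares:
XᵀX = [[88.0000, 18.0000]; [18.0000, 6]], rhs = [54.3534, 11.5802]ᵀ  (here Σu = 18.0000, Σ(u)² = 88.0000, Σln w = 11.5802, Σu·ln w = 54.3534).
Δ = 88.0000·6 − (18.0000)² = 204.0000; k = (54.3534·6 − 18.0000·11.5802)/204.0000 = 0.57684, ln C = (88.0000·11.5802 − 18.0000·54.3534)/204.0000 = 0.19951.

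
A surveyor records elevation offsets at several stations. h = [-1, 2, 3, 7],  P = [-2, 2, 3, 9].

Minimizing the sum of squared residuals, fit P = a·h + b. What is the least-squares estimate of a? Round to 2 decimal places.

a = 1.37

From the data, Σh·h = 63, Σh = 11, Σ1 = 4.
Moment sums: Σh·P = 78, ΣP = 12.
Normal equations: [[63, 11]; [11, 4]]·[a, b]ᵀ = [78, 12]ᵀ.
det = 63·4 − 11² = 131.
a = (78·4 − 11·12)/131 = 180/131; b = (63·12 − 11·78)/131 = -102/131.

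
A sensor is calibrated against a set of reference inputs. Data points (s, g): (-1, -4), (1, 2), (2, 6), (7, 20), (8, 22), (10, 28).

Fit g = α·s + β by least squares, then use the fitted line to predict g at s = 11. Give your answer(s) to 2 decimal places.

Normal-equation sums: Σs·s = 219, Σs = 27, Σ1 = 6.
And Σs·g = 614, Σg = 74.
AᵀA·[α, β]ᵀ = Aᵀg becomes [[219, 27]; [27, 6]]·[α, β]ᵀ = [614, 74]ᵀ.
Eliminating β: 6·(row 1) − 27·(row 2) gives 585·α = 6·614 − 27·74 = 1686, so α = 562/195.
Then β = (74 − 27·(562/195))/6 = -124/195.
At s = 11: ĝ = (562/195)·(11) + (-124/195)·(1) = 466/15.

ĝ = 31.07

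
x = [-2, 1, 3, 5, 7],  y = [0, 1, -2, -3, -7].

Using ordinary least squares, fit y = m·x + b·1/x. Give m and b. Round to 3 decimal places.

With design matrix M, MᵀM = [[88, 5]; [5, 62689/44100]] and Mᵀy = [-69, -19/15]ᵀ.
Δ = 88·(62689/44100) − 5² = 1103533/11025.
m = ((-69)·(62689/44100) − 5·(-19/15))/(1103533/11025) = -4046241/4414132; b = (88·(-19/15) − 5·(-69))/(1103533/11025) = 2574705/1103533.

m = -0.917, b = 2.333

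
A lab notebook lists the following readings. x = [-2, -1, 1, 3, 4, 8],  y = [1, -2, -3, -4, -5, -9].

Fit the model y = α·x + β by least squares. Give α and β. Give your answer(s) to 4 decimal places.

Setting ∂/∂α … = 0 gives: 95·α + 13·β = -107;  13·α + 6·β = -22.
Determinant 95·6 − 13² = 401.
α = ((-107)·6 − 13·(-22))/401 = -356/401; β = (95·(-22) − 13·(-107))/401 = -699/401.

α = -0.8878, β = -1.7431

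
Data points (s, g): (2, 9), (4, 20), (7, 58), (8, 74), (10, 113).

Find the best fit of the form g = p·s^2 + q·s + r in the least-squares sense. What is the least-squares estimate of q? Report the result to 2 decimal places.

q = -0.31

With design matrix M, MᵀM = [[16769, 1927, 233]; [1927, 233, 31]; [233, 31, 5]] and Mᵀg = [19234, 2226, 274]ᵀ.
Solving the 3×3 system (Gaussian elimination) gives p = 47/42, q = -13/42, r = 32/7.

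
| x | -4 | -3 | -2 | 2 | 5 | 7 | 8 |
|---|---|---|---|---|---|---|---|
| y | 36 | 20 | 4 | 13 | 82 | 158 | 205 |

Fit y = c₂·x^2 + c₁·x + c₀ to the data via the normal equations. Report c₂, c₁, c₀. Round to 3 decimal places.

c₂ = 2.998, c₁ = 2.007, c₀ = -2.968

Entries of AᵀA: Σx^2·x^2 = 7491, Σx^2·x = 889, Σx^2 = 171, Σx·x = 171, Σx = 13, Σ1 = 7.
For Aᵀy: Σx^2·y = 23736, Σx·y = 2970, Σy = 518.
AᵀA·[c₂, c₁, c₀]ᵀ = Aᵀy becomes [[7491, 889, 171]; [889, 171, 13]; [171, 13, 7]]·[c₂, c₁, c₀]ᵀ = [23736, 2970, 518]ᵀ.
Inverting the 3×3 Gram matrix, [c₂, c₁, c₀]ᵀ = [420037/140098, 140598/70049, -415873/140098]ᵀ.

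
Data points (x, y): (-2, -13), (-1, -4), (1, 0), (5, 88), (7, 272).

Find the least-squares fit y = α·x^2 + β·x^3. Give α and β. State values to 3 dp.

The normal system AᵀA·[α, β]ᵀ = Aᵀy is [[3044, 19900]; [19900, 133340]]·[α, β]ᵀ = [15472, 104404]ᵀ.
Determinant 3044·133340 − 19900² = 9876960.
α = (15472·133340 − 19900·104404)/9876960 = -182539/123462; β = (3044·104404 − 19900·15472)/9876960 = 619561/617310.

α = -1.479, β = 1.004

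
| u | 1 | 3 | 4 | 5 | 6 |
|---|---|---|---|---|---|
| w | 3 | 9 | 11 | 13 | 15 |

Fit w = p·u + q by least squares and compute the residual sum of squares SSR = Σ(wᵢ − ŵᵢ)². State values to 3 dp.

With design matrix M, MᵀM = [[87, 19]; [19, 5]] and Mᵀw = [229, 51]ᵀ.
Eliminating q: 5·(row 1) − 19·(row 2) gives 74·p = 5·229 − 19·51 = 176, so p = 88/37.
Then q = (51 − 19·(88/37))/5 = 43/37.
Residuals: -20/37, 26/37, 12/37, -2/37, -16/37; SSR = 40/37.

SSR = 1.081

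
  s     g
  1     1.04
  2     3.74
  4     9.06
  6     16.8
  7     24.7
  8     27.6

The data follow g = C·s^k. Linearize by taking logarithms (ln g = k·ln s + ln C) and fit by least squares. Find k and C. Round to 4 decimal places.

Taking logs, ln g = k·ln s + ln C, so regress ln g on ln s.
Sums: Σln s = 7.8966, Σ(ln s)² = 13.7233, Σln g = 12.9082, Σln s·ln g = 22.1641.
Normal system: [[13.7233, 7.8966]; [7.8966, 6]]·[k, ln C]ᵀ = [22.1641, 12.9082]ᵀ.
Slope k = (n·Σln s·ln g − Σln s·Σln g)/(n·Σ(ln s)² − (Σln s)²) = (6·22.1641 − 7.8966·12.9082)/19.9843 = 1.55395; ln C = (Σln g − k·Σln s)/n = 0.10622, so C = exp(0.10622) = 1.11207.

k = 1.5540, C = 1.1121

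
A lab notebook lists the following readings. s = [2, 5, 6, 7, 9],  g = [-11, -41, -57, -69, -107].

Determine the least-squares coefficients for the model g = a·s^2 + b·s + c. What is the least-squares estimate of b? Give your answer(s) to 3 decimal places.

From the data, Σs^2·s^2 = 10899, Σs^2·s = 1421, Σs^2 = 195, Σs·s = 195, Σs = 29, Σ1 = 5.
Right-hand side: Σs^2·g = -15169, Σs·g = -2015, Σg = -285.
So AᵀA·[a, b, c]ᵀ = Aᵀg: [[10899, 1421, 195]; [1421, 195, 29]; [195, 29, 5]]·[a, b, c]ᵀ = [-15169, -2015, -285]ᵀ.
Solving the 3×3 system (Gaussian elimination) gives a = -573/653, b = -2620/653, c = 322/653.

b = -4.012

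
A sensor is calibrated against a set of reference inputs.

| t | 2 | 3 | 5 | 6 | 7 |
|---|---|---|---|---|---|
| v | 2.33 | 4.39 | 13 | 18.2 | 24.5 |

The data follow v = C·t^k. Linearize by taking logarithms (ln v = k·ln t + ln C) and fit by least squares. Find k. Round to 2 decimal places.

Taking logs, ln v = k·ln t + ln C, so regress ln v on ln t.
Sums: Σln t = 7.1389, Σ(ln t)² = 11.2747, Σln v = 10.9902, Σln t·ln v = 17.7626.
Normal system: [[11.2747, 7.1389]; [7.1389, 5]]·[k, ln C]ᵀ = [17.7626, 10.9902]ᵀ.
Solving (det = 5.4099): k = 1.91414, ln C = -0.53491.

k = 1.91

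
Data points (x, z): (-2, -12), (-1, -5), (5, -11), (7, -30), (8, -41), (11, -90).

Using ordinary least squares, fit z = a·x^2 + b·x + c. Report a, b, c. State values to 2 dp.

a = -1.02, b = 3.12, c = -1.32

The normal equations are: 21780·a + 2302·b + 264·c = -15312;  2302·a + 264·b + 28·c = -1554;  264·a + 28·b + 6·c = -189.
Row-reducing yields a = -10688/10515, b = 54626/17525, c = -139033/105150.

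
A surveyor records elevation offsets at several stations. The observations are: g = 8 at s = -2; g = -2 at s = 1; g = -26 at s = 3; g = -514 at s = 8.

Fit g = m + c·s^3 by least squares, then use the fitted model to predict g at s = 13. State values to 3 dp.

Normal-equation sums: Σ1 = 4, Σs^3 = 532, Σs^3·s^3 = 262938.
And Σg = -534, Σs^3·g = -263936.
XᵀX·[m, c]ᵀ = Xᵀg becomes [[4, 532]; [532, 262938]]·[m, c]ᵀ = [-534, -263936]ᵀ.
det = 4·262938 − 532² = 768728.
m = ((-534)·262938 − 532·(-263936))/768728 = 1265/192182; c = (4·(-263936) − 532·(-534))/768728 = -96457/96091.
At s = 13: ĝ = (1265/192182)·(1) + (-96457/96091)·(2197) = -423830793/192182.

ĝ = -2205.362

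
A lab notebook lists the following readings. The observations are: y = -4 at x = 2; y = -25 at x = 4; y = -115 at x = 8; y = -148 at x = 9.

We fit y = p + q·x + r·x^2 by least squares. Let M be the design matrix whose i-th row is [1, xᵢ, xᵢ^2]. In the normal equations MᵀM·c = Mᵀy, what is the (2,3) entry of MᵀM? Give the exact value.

Row 2 ↔ basis x, column 3 ↔ basis x^2, so (MᵀM)_{2,3} = Σᵢ (x)·(x^2) = (2)·(4) + (4)·(16) + (8)·(64) + (9)·(81) = 1313.

1313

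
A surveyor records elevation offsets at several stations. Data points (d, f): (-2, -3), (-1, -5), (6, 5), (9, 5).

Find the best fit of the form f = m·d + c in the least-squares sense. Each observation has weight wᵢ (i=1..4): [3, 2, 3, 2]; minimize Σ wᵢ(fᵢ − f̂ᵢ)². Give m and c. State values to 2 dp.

Forming AᵀWA = [[284, 28]; [28, 10]] and AᵀWf = [208, 6]ᵀ gives AᵀWA·[m, c]ᵀ = AᵀWf.
Δ = 284·10 − 28² = 2056.
m = (208·10 − 28·6)/2056 = 239/257; c = (284·6 − 28·208)/2056 = -515/257.

m = 0.93, c = -2.00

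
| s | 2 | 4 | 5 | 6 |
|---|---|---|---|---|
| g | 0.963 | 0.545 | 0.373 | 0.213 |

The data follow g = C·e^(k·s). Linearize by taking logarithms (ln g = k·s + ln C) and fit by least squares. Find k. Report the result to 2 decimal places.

Linearized form: ln g = k·s + ln C. From the 4 transformed points,
Σs = 17.0000, Σ(s)² = 81.0000, Σln g = -3.1773, Σs·ln g = -16.7129.
Equations: 81.0000·k + 17.0000·ln C = -16.7129;  17.0000·k + 4·ln C = -3.1773.
Slope k = (n·Σs·ln g − Σs·Σln g)/(n·Σ(s)² − (Σs)²) = (4·-16.7129 − 17.0000·-3.1773)/35.0000 = -0.36679; ln C = (Σln g − k·Σs)/n = 0.76451.

k = -0.37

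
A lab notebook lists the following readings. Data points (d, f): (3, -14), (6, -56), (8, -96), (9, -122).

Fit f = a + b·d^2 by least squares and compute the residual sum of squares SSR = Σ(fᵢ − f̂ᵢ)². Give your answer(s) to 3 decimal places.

SSR = 2.034

Entries of AᵀA: Σ1 = 4, Σd^2 = 190, Σd^2·d^2 = 12034.
And Σf = -288, Σd^2·f = -18168.
So AᵀA·[a, b]ᵀ = Aᵀf: [[4, 190]; [190, 12034]]·[a, b]ᵀ = [-288, -18168]ᵀ.
Eliminating b: 12034·(row 1) − 190·(row 2) gives 12036·a = 12034·(-288) − 190·(-18168) = -13872, so a = -68/59.
Then b = ((-18168) − 190·(-68/59))/12034 = -88/59.
Residuals: 34/59, -68/59, 36/59, -2/59; SSR = 120/59.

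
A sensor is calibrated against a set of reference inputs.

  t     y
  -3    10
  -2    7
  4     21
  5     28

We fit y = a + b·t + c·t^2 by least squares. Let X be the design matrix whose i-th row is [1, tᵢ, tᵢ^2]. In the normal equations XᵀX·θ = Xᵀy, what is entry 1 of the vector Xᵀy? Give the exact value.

66

Entry 1 ↔ basis 1, so (Xᵀy)_{1} = Σᵢ yᵢ = (1)·(10) + (1)·(7) + (1)·(21) + (1)·(28) = 66.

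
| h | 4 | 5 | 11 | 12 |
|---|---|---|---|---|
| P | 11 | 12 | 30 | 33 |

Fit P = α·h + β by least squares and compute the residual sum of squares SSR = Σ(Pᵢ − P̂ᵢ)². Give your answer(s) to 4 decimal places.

SSR = 1.7200

From the data, Σh·h = 306, Σh = 32, Σ1 = 4.
And Σh·P = 830, ΣP = 86.
Eliminating β: 4·(row 1) − 32·(row 2) gives 200·α = 4·830 − 32·86 = 568, so α = 71/25.
Then β = (86 − 32·(71/25))/4 = -61/50.
Residuals: 43/50, -49/50, -1/50, 7/50; SSR = 43/25.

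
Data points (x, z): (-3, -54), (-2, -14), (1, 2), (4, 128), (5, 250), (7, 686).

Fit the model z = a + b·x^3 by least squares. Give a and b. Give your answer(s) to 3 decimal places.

The normal system MᵀM·[a, b]ᵀ = Mᵀz is [[6, 498]; [498, 138164]]·[a, b]ᵀ = [998, 276312]ᵀ.
det = 6·138164 − 498² = 580980.
a = (998·138164 − 498·276312)/580980 = 71074/145245; b = (6·276312 − 498·998)/580980 = 96739/48415.

a = 0.489, b = 1.998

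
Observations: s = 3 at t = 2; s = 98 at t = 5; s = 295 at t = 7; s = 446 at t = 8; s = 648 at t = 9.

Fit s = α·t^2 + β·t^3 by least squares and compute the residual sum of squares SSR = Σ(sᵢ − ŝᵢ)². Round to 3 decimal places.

The normal equations are: 13699·α + 111781·β = 97949;  111781·α + 926923·β = 814203.
(Σt^2·t^2 = 13699, Σt^2·t^3 = 111781, Σt^3·t^3 = 926923, Σt^2·s = 97949, Σt^3·s = 814203.)
Eliminating β: 926923·(row 1) − 111781·(row 2) gives 202926216·α = 926923·97949 − 111781·814203 = -221244616, so α = -27655577/25365777.
Then β = (814203 − 111781·(-27655577/25365777))/926923 = 25616216/25365777.
Residuals: -18210089/25365777, -24791429/25365777, 17221800/8455259, -32409122/25365777, 967923/8455259; SSR = 184276591/25365777.

SSR = 7.265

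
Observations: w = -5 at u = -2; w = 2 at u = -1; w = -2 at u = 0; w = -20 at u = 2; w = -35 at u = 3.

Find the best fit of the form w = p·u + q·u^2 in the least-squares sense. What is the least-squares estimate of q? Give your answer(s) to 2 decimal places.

q = -2.81

With design matrix M, MᵀM = [[18, 26]; [26, 114]] and Mᵀw = [-137, -413]ᵀ.
Determinant 18·114 − 26² = 1376.
p = ((-137)·114 − 26·(-413))/1376 = -305/86; q = (18·(-413) − 26·(-137))/1376 = -121/43.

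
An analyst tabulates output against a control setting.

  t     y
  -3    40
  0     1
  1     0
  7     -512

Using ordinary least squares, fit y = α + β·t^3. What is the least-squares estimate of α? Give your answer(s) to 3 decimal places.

α = 0.687

Sums needed: Σ1 = 4, Σt^3 = 317, Σt^3·t^3 = 118379.
Right-hand side: Σy = -471, Σt^3·y = -176696.
Eliminating β: 118379·(row 1) − 317·(row 2) gives 373027·α = 118379·(-471) − 317·(-176696) = 256123, so α = 256123/373027.
Then β = ((-176696) − 317·(256123/373027))/118379 = -557477/373027.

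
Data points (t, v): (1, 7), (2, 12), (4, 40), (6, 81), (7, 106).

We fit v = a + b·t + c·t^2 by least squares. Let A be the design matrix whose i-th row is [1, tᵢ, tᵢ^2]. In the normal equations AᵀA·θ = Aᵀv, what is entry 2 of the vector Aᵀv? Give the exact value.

1419

Entry 2 ↔ basis t, so (Aᵀv)_{2} = Σᵢ (t)·vᵢ = (1)·(7) + (2)·(12) + (4)·(40) + (6)·(81) + (7)·(106) = 1419.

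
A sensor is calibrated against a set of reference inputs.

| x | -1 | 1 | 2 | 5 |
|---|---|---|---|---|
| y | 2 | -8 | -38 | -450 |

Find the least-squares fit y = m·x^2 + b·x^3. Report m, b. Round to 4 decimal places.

m = -3.5086, b = -2.8989

From the data, Σx^2·x^2 = 643, Σx^2·x^3 = 3157, Σx^3·x^3 = 15691.
Moment sums: Σx^2·y = -11408, Σx^3·y = -56564.
AᵀA·[m, b]ᵀ = Aᵀy becomes [[643, 3157]; [3157, 15691]]·[m, b]ᵀ = [-11408, -56564]ᵀ.
Eliminating b: 15691·(row 1) − 3157·(row 2) gives 122664·m = 15691·(-11408) − 3157·(-56564) = -430380, so m = -35865/10222.
Then b = ((-56564) − 3157·(-35865/10222))/15691 = -29633/10222.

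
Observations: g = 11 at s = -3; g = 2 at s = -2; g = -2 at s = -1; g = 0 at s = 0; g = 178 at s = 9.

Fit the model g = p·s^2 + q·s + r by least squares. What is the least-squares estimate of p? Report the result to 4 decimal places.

p = 1.9703

The normal equations are: 6659·p + 693·q + 95·r = 14523;  693·p + 95·q + 3·r = 1567;  95·p + 3·q + 5·r = 189.
(Σs^2·s^2 = 6659, Σs^2·s = 693, Σs^2 = 95, Σs·s = 95, Σs = 3, Σ1 = 5, Σs^2·g = 14523, Σs·g = 1567, Σg = 189.)
Row-reducing yields p = 39322/19957, q = 42926/19957, r = -18499/19957.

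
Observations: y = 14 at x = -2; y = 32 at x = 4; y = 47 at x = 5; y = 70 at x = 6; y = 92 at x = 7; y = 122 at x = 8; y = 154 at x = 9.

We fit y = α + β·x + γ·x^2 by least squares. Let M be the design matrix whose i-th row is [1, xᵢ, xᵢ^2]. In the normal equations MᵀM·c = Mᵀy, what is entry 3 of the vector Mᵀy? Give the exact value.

29053

Entry 3 ↔ basis x^2, so (Mᵀy)_{3} = Σᵢ (x^2)·yᵢ = (4)·(14) + (16)·(32) + (25)·(47) + (36)·(70) + (49)·(92) + (64)·(122) + (81)·(154) = 29053.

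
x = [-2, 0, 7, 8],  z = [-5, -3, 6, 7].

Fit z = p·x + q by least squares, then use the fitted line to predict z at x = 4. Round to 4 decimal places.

Forming AᵀA = [[117, 13]; [13, 4]] and Aᵀz = [108, 5]ᵀ gives AᵀA·[p, q]ᵀ = Aᵀz.
det = 117·4 − 13² = 299.
p = (108·4 − 13·5)/299 = 367/299; q = (117·5 − 13·108)/299 = -63/23.
At x = 4: ẑ = (367/299)·(4) + (-63/23)·(1) = 649/299.

ẑ = 2.1706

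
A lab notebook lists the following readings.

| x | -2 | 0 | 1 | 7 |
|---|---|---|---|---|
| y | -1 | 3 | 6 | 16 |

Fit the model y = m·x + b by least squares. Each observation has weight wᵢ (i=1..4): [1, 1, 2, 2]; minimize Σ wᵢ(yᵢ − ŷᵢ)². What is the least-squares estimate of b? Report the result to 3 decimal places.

Sums needed: Σwᵢ·x·x = 104, Σwᵢ·x = 14, Σwᵢ·1 = 6.
For AᵀWy: Σwᵢ·x·y = 238, Σwᵢ·y = 46.
So AᵀWA·[m, b]ᵀ = AᵀWy: [[104, 14]; [14, 6]]·[m, b]ᵀ = [238, 46]ᵀ.
Determinant 104·6 − 14² = 428.
m = (238·6 − 14·46)/428 = 196/107; b = (104·46 − 14·238)/428 = 363/107.

b = 3.393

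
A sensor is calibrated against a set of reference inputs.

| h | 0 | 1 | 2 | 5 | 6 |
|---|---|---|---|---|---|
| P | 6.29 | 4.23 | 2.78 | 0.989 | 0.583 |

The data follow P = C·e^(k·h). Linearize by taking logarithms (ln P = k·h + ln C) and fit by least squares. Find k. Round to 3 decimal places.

Linearized form: ln P = k·h + ln C. From the 5 transformed points,
XᵀX = [[66.0000, 14.0000]; [14.0000, 5]], rhs = [0.1944, 3.7530]ᵀ  (here Σh = 14.0000, Σ(h)² = 66.0000, Σln P = 3.7530, Σh·ln P = 0.1944).
Solving (det = 134.0000): k = -0.38485, ln C = 1.82818.

k = -0.385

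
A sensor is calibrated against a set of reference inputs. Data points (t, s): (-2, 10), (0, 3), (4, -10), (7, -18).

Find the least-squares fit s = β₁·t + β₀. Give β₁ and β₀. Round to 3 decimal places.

β₁ = -3.123, β₀ = 3.277

Sums needed: Σt·t = 69, Σt = 9, Σ1 = 4.
And Σt·s = -186, Σs = -15.
Δ = 69·4 − 9² = 195.
β₁ = ((-186)·4 − 9·(-15))/195 = -203/65; β₀ = (69·(-15) − 9·(-186))/195 = 213/65.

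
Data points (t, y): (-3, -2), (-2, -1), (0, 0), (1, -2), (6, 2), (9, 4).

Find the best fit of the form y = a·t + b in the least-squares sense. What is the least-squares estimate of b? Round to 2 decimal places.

b = -0.70

Sums needed: Σt·t = 131, Σt = 11, Σ1 = 6.
Right-hand side: Σt·y = 54, Σy = 1.
Determinant 131·6 − 11² = 665.
a = (54·6 − 11·1)/665 = 313/665; b = (131·1 − 11·54)/665 = -463/665.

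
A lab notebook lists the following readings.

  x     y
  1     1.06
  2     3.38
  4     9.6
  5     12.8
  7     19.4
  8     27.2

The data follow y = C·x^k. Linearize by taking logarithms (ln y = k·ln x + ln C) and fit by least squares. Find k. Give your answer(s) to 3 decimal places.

k = 1.518

Linearized form: ln y = k·ln x + ln C. From the 6 transformed points,
Σln x = 7.7142, Σ(ln x)² = 13.1032, Σln y = 12.3558, Σln x·ln y = 20.7218.
Equations: 13.1032·k + 7.7142·ln C = 20.7218;  7.7142·k + 6·ln C = 12.3558.
Δ = 13.1032·6 − (7.7142)² = 19.1098; k = (20.7218·6 − 7.7142·12.3558)/19.1098 = 1.51833, ln C = (13.1032·12.3558 − 7.7142·20.7218)/19.1098 = 0.10718.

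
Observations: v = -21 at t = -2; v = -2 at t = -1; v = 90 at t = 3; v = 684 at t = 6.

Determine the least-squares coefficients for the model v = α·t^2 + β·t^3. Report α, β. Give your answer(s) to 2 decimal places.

α = 0.89, β = 3.02

Sums needed: Σt^2·t^2 = 1394, Σt^2·t^3 = 7986, Σt^3·t^3 = 47450.
For Mᵀv: Σt^2·v = 25348, Σt^3·v = 150344.
Δ = 1394·47450 − 7986² = 2369104.
α = (25348·47450 − 7986·150344)/2369104 = 264427/296138; β = (1394·150344 − 7986·25348)/2369104 = 893801/296138.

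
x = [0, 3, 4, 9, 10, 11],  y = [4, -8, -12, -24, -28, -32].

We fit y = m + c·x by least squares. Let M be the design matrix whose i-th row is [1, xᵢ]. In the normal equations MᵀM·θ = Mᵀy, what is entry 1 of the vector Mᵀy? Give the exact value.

Entry 1 ↔ basis 1, so (Mᵀy)_{1} = Σᵢ yᵢ = (1)·(4) + (1)·(-8) + (1)·(-12) + (1)·(-24) + (1)·(-28) + (1)·(-32) = -100.

-100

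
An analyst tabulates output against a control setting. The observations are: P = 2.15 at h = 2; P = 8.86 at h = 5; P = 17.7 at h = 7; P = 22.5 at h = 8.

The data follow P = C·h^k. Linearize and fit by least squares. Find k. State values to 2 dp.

k = 1.69

Taking logs, ln P = k·ln h + ln C, so regress ln P on ln h.
AᵀA = [[11.1814, 6.3279]; [6.3279, 4]], rhs = [16.1077, 8.9341]ᵀ  (here Σln h = 6.3279, Σ(ln h)² = 11.1814, Σln P = 8.9341, Σln h·ln P = 16.1077).
Δ = 11.1814·4 − (6.3279)² = 4.6828; k = (16.1077·4 − 6.3279·8.9341)/4.6828 = 1.68629, ln C = (11.1814·8.9341 − 6.3279·16.1077)/4.6828 = -0.43416.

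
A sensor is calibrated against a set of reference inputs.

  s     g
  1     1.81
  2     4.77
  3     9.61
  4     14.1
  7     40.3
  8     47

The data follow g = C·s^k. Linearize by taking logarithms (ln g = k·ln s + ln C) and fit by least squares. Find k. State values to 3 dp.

Let Y = ln g. Fitting Y = k·ln s + ln C by least squares:
Σln s = 7.2034, Σ(ln s)² = 11.7199, Σln g = 14.6112, Σln s·ln g = 22.4362.
Equations: 11.7199·k + 7.2034·ln C = 22.4362;  7.2034·k + 6·ln C = 14.6112.
Solving (det = 18.4301): k = 1.59343, ln C = 0.52217.

k = 1.593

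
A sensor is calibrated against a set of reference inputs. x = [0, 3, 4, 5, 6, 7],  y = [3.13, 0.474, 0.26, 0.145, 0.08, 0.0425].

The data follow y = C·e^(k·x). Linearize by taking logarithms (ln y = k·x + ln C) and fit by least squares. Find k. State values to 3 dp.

k = -0.611

With ln yᵢ as the transformed response and xᵢ as the regressor:
Σx = 25.0000, Σ(x)² = 135.0000, Σln y = -8.5676, Σx·ln y = -54.5452.
Equations: 135.0000·k + 25.0000·ln C = -54.5452;  25.0000·k + 6·ln C = -8.5676.
Slope k = (n·Σx·ln y − Σx·Σln y)/(n·Σ(x)² − (Σx)²) = (6·-54.5452 − 25.0000·-8.5676)/185.0000 = -0.61125; ln C = (Σln y − k·Σx)/n = 1.11894.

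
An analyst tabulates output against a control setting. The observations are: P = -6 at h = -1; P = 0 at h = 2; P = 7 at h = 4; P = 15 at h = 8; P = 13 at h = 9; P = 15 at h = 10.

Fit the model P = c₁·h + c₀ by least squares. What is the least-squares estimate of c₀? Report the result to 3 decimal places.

c₀ = -3.091

Setting ∂/∂c₁ … = 0 gives: 266·c₁ + 32·c₀ = 421;  32·c₁ + 6·c₀ = 44.
(Σh·h = 266, Σh = 32, Σ1 = 6, Σh·P = 421, ΣP = 44.)
det = 266·6 − 32² = 572.
c₁ = (421·6 − 32·44)/572 = 43/22; c₀ = (266·44 − 32·421)/572 = -34/11.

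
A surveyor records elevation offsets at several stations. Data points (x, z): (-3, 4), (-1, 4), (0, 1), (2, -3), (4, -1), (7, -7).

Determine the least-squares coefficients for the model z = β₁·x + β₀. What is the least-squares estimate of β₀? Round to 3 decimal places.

β₀ = 1.316

Sums needed: Σx·x = 79, Σx = 9, Σ1 = 6.
Right-hand side: Σx·z = -75, Σz = -2.
Normal equations: [[79, 9]; [9, 6]]·[β₁, β₀]ᵀ = [-75, -2]ᵀ.
det = 79·6 − 9² = 393.
β₁ = ((-75)·6 − 9·(-2))/393 = -144/131; β₀ = (79·(-2) − 9·(-75))/393 = 517/393.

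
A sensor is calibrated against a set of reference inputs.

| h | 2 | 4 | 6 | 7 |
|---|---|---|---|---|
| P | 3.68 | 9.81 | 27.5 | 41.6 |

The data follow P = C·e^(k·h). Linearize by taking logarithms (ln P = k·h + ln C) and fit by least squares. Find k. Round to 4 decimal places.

Linearized form: ln P = k·h + ln C. From the 4 transformed points,
Σh = 19.0000, Σ(h)² = 105.0000, Σln P = 10.6286, Σh·ln P = 57.7213.
Equations: 105.0000·k + 19.0000·ln C = 57.7213;  19.0000·k + 4·ln C = 10.6286.
Solving (det = 59.0000): k = 0.49054, ln C = 0.32711.

k = 0.4905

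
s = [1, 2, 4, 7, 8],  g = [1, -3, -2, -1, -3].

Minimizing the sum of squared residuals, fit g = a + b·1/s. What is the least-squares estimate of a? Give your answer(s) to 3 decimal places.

Setting ∂/∂a … = 0 gives: 5·a + (113/56)·b = -8;  (113/56)·a + (4229/3136)·b = -85/56.
(Σ1 = 5, Σ1/s = 113/56, Σ1/s·1/s = 4229/3136, Σg = -8, Σ1/s·g = -85/56.)
Δ = 5·(4229/3136) − (113/56)² = 1047/392.
a = ((-8)·(4229/3136) − (113/56)·(-85/56))/(1047/392) = -24227/8376; b = (5·(-85/56) − (113/56)·(-8))/(1047/392) = 3353/1047.

a = -2.892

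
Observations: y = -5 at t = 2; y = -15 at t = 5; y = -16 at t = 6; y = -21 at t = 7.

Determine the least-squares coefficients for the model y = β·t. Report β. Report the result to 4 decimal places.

Entries of XᵀX: Σt·t = 114.
Moment sums: Σt·y = -328.
Normal equations: [[114]]·[β]ᵀ = [-328]ᵀ.
Hence β = -328 / 114 ≈ -2.87719.

β = -2.8772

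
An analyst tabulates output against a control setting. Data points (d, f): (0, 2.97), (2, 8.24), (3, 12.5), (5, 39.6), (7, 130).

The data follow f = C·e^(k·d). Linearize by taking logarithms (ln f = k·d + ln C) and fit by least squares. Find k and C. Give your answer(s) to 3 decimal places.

k = 0.539, C = 2.775

With ln fᵢ as the transformed response and dᵢ as the regressor:
Sums: Σd = 17.0000, Σ(d)² = 87.0000, Σln f = 14.2697, Σd·ln f = 64.2621.
Normal system: [[87.0000, 17.0000]; [17.0000, 5]]·[k, ln C]ᵀ = [64.2621, 14.2697]ᵀ.
Solving (det = 146.0000): k = 0.53922, ln C = 1.02058, so C = exp(1.02058) = 2.77480.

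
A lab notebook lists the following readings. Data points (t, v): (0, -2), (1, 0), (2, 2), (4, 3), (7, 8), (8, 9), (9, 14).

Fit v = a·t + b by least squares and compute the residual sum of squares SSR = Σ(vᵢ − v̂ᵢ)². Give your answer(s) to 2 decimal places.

SSR = 9.32

From the data, Σt·t = 215, Σt = 31, Σ1 = 7.
For Mᵀv: Σt·v = 270, Σv = 34.
MᵀM·[a, b]ᵀ = Mᵀv becomes [[215, 31]; [31, 7]]·[a, b]ᵀ = [270, 34]ᵀ.
Δ = 215·7 − 31² = 544.
a = (270·7 − 31·34)/544 = 209/136; b = (215·34 − 31·270)/544 = -265/136.
Residuals: -7/136, 7/17, 7/8, -163/136, -55/68, -183/136, 36/17; SSR = 317/34.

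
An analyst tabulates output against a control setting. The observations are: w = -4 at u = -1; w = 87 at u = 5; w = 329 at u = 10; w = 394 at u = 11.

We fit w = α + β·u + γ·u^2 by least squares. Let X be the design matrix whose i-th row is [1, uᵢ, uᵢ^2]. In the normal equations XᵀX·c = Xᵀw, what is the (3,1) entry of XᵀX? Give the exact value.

Row 3 ↔ basis u^2, column 1 ↔ basis 1, so (XᵀX)_{3,1} = Σᵢ u^2 = (1)·(1) + (25)·(1) + (100)·(1) + (121)·(1) = 247.

247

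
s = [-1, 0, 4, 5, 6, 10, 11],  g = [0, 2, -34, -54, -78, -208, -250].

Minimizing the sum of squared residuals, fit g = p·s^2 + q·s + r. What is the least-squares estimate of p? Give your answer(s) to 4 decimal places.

With design matrix M, MᵀM = [[26819, 2735, 299]; [2735, 299, 35]; [299, 35, 7]] and Mᵀg = [-55752, -5704, -622]ᵀ.
Row-reducing yields p = -11353/5766, q = -7091/5766, r = 1340/961.

p = -1.9690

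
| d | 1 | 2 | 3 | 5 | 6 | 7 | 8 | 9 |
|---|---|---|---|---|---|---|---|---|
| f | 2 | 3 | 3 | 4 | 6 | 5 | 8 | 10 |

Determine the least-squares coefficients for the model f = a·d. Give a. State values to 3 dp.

Sums needed: Σd·d = 269.
Right-hand side: Σd·f = 262.
Normal equations: [[269]]·[a]ᵀ = [262]ᵀ.
Hence a = 262 / 269 ≈ 0.973978.

a = 0.974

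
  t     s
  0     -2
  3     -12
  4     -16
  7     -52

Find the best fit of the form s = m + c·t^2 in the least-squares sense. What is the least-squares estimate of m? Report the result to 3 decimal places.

m = -1.649

AᵀA·[m, c]ᵀ = Aᵀs reads: 4·m + 74·c = -82;  74·m + 2738·c = -2912.
Δ = 4·2738 − 74² = 5476.
m = ((-82)·2738 − 74·(-2912))/5476 = -61/37; c = (4·(-2912) − 74·(-82))/5476 = -1395/1369.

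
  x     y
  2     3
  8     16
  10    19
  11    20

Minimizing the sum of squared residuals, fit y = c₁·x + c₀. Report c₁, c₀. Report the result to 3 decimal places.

c₁ = 1.938, c₀ = -0.523

With design matrix M, MᵀM = [[289, 31]; [31, 4]] and Mᵀy = [544, 58]ᵀ.
Eliminating c₀: 4·(row 1) − 31·(row 2) gives 195·c₁ = 4·544 − 31·58 = 378, so c₁ = 126/65.
Then c₀ = (58 − 31·(126/65))/4 = -34/65.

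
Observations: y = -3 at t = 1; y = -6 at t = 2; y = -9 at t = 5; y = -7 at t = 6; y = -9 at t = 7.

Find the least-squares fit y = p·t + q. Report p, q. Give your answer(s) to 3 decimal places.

p = -0.828, q = -3.321

Normal-equation sums: Σt·t = 115, Σt = 21, Σ1 = 5.
Right-hand side: Σt·y = -165, Σy = -34.
Eliminating q: 5·(row 1) − 21·(row 2) gives 134·p = 5·(-165) − 21·(-34) = -111, so p = -111/134.
Then q = ((-34) − 21·(-111/134))/5 = -445/134.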